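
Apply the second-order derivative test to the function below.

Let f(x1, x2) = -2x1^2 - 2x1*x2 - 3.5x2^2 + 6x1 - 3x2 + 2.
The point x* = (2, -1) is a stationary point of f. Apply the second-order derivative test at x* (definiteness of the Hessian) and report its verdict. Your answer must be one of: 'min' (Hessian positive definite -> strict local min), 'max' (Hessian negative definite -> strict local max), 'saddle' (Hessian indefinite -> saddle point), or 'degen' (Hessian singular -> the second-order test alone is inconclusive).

Compute the Hessian H = grad^2 f:
  H = [[-4, -2], [-2, -7]]
Verify stationarity: grad f(x*) = H x* + g = (0, 0).
Eigenvalues of H: -8, -3.
Both eigenvalues < 0, so H is negative definite -> x* is a strict local max.

max


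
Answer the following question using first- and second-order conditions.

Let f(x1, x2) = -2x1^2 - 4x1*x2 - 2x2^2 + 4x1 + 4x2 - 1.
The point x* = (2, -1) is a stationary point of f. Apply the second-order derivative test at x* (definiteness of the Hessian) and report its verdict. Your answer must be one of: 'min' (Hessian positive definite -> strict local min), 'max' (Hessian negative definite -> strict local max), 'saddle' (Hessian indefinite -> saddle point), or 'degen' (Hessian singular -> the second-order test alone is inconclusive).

Compute the Hessian H = grad^2 f:
  H = [[-4, -4], [-4, -4]]
Verify stationarity: grad f(x*) = H x* + g = (0, 0).
Eigenvalues of H: -8, 0.
H has a zero eigenvalue (singular; negative semidefinite but not definite), so H is neither positive definite, negative definite, nor indefinite. The second-order test alone is inconclusive -> degen.
(Indeed, f is constant along the null direction of H through x*, so x* is not a strict local extremum.)

degen


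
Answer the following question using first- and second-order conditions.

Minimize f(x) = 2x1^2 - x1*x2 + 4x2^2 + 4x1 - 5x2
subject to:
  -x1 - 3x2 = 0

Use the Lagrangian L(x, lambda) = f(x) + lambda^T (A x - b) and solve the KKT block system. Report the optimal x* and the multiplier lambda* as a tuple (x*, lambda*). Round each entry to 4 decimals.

Form the Lagrangian:
  L(x, lambda) = (1/2) x^T Q x + c^T x + lambda^T (A x - b)
Stationarity (grad_x L = 0): Q x + c + A^T lambda = 0.
Primal feasibility: A x = b.

This gives the KKT block system:
  [ Q   A^T ] [ x     ]   [-c ]
  [ A    0  ] [ lambda ] = [ b ]

Solving the linear system:
  x*      = (-1.02, 0.34)
  lambda* = (-0.42)
  f(x*)   = -2.89

x* = (-1.02, 0.34), lambda* = (-0.42)


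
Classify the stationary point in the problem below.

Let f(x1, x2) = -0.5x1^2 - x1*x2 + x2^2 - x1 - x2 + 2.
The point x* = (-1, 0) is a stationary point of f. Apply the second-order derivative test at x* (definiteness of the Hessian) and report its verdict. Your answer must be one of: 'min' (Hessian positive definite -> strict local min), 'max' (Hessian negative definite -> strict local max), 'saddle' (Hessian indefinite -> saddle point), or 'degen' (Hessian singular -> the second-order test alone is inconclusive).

Compute the Hessian H = grad^2 f:
  H = [[-1, -1], [-1, 2]]
Verify stationarity: grad f(x*) = H x* + g = (0, 0).
Eigenvalues of H: -1.3028, 2.3028.
Eigenvalues have mixed signs, so H is indefinite -> x* is a saddle point.

saddle


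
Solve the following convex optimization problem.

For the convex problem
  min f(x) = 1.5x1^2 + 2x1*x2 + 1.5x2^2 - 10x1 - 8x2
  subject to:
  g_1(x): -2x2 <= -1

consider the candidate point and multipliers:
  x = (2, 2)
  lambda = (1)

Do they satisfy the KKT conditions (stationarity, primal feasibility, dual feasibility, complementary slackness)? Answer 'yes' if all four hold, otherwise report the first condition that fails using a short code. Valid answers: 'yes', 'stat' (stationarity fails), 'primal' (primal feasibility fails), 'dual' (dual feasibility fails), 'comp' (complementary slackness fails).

Gradient of f: grad f(x) = Q x + c = (0, 2)
Constraint values g_i(x) = a_i^T x - b_i:
  g_1((2, 2)) = -3
Stationarity residual: grad f(x) + sum_i lambda_i a_i = (0, 0)
  -> stationarity OK
Primal feasibility (all g_i <= 0): OK
Dual feasibility (all lambda_i >= 0): OK
Complementary slackness (lambda_i * g_i(x) = 0 for all i): FAILS

Verdict: the first failing condition is complementary_slackness -> comp.

comp


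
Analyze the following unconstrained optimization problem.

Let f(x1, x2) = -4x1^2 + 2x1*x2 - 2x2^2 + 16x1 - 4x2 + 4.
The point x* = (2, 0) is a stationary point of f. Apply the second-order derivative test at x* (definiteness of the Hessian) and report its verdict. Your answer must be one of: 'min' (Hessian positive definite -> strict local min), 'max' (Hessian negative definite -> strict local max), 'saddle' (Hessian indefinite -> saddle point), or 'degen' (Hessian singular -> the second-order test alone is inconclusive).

Compute the Hessian H = grad^2 f:
  H = [[-8, 2], [2, -4]]
Verify stationarity: grad f(x*) = H x* + g = (0, 0).
Eigenvalues of H: -8.8284, -3.1716.
Both eigenvalues < 0, so H is negative definite -> x* is a strict local max.

max


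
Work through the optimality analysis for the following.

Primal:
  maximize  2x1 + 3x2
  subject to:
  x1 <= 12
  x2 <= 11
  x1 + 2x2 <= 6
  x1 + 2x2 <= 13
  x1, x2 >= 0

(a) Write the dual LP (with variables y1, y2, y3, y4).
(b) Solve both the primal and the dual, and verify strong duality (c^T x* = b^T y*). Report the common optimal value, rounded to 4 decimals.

The standard primal-dual pair for 'max c^T x s.t. A x <= b, x >= 0' is:
  Dual:  min b^T y  s.t.  A^T y >= c,  y >= 0.

So the dual LP is:
  minimize  12y1 + 11y2 + 6y3 + 13y4
  subject to:
    y1 + y3 + y4 >= 2
    y2 + 2y3 + 2y4 >= 3
    y1, y2, y3, y4 >= 0

Solving the primal: x* = (6, 0).
  primal value c^T x* = 12.
Solving the dual: y* = (0, 0, 2, 0).
  dual value b^T y* = 12.
Strong duality: c^T x* = b^T y*. Confirmed.

12


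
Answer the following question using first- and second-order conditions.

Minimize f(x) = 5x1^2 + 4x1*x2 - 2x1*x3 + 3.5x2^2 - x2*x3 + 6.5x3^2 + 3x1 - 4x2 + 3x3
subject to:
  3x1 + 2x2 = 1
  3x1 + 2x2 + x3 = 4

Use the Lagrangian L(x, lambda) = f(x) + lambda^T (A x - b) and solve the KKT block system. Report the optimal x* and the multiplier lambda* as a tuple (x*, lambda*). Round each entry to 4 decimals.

Form the Lagrangian:
  L(x, lambda) = (1/2) x^T Q x + c^T x + lambda^T (A x - b)
Stationarity (grad_x L = 0): Q x + c + A^T lambda = 0.
Primal feasibility: A x = b.

This gives the KKT block system:
  [ Q   A^T ] [ x     ]   [-c ]
  [ A    0  ] [ lambda ] = [ b ]

Solving the linear system:
  x*      = (-0.3091, 0.9636, 3)
  lambda* = (42.4, -41.6545)
  f(x*)   = 64.2182

x* = (-0.3091, 0.9636, 3), lambda* = (42.4, -41.6545)


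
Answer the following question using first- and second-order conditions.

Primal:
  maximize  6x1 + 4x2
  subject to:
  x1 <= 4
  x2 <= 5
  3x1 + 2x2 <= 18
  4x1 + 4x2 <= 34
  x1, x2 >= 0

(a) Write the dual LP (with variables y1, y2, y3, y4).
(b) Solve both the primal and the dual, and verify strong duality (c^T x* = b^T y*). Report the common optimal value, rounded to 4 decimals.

The standard primal-dual pair for 'max c^T x s.t. A x <= b, x >= 0' is:
  Dual:  min b^T y  s.t.  A^T y >= c,  y >= 0.

So the dual LP is:
  minimize  4y1 + 5y2 + 18y3 + 34y4
  subject to:
    y1 + 3y3 + 4y4 >= 6
    y2 + 2y3 + 4y4 >= 4
    y1, y2, y3, y4 >= 0

Solving the primal: x* = (4, 3).
  primal value c^T x* = 36.
Solving the dual: y* = (0, 0, 2, 0).
  dual value b^T y* = 36.
Strong duality: c^T x* = b^T y*. Confirmed.

36


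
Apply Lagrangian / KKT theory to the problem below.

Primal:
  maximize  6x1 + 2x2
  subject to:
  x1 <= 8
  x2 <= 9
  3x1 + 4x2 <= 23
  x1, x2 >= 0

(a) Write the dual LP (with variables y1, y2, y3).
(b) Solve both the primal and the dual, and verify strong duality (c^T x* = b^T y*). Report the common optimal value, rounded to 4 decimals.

The standard primal-dual pair for 'max c^T x s.t. A x <= b, x >= 0' is:
  Dual:  min b^T y  s.t.  A^T y >= c,  y >= 0.

So the dual LP is:
  minimize  8y1 + 9y2 + 23y3
  subject to:
    y1 + 3y3 >= 6
    y2 + 4y3 >= 2
    y1, y2, y3 >= 0

Solving the primal: x* = (7.6667, 0).
  primal value c^T x* = 46.
Solving the dual: y* = (0, 0, 2).
  dual value b^T y* = 46.
Strong duality: c^T x* = b^T y*. Confirmed.

46


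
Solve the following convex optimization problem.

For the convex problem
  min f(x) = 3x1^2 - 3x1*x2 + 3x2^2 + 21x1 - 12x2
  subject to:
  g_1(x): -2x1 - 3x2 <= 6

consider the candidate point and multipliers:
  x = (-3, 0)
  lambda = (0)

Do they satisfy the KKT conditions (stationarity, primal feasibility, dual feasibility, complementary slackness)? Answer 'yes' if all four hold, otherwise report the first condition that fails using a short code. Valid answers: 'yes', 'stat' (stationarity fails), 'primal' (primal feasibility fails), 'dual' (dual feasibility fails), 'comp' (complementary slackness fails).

Gradient of f: grad f(x) = Q x + c = (3, -3)
Constraint values g_i(x) = a_i^T x - b_i:
  g_1((-3, 0)) = 0
Stationarity residual: grad f(x) + sum_i lambda_i a_i = (3, -3)
  -> stationarity FAILS
Primal feasibility (all g_i <= 0): OK
Dual feasibility (all lambda_i >= 0): OK
Complementary slackness (lambda_i * g_i(x) = 0 for all i): OK

Verdict: the first failing condition is stationarity -> stat.

stat


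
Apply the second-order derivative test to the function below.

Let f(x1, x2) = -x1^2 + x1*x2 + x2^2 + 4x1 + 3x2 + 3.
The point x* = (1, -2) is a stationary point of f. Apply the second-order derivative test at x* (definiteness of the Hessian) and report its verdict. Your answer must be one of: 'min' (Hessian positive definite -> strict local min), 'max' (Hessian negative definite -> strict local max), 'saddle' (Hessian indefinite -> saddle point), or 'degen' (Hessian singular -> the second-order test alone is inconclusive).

Compute the Hessian H = grad^2 f:
  H = [[-2, 1], [1, 2]]
Verify stationarity: grad f(x*) = H x* + g = (0, 0).
Eigenvalues of H: -2.2361, 2.2361.
Eigenvalues have mixed signs, so H is indefinite -> x* is a saddle point.

saddle


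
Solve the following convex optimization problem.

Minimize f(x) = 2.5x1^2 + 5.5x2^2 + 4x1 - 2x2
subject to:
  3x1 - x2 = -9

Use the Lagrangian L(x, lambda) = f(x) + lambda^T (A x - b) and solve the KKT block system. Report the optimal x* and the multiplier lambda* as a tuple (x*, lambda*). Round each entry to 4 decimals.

Form the Lagrangian:
  L(x, lambda) = (1/2) x^T Q x + c^T x + lambda^T (A x - b)
Stationarity (grad_x L = 0): Q x + c + A^T lambda = 0.
Primal feasibility: A x = b.

This gives the KKT block system:
  [ Q   A^T ] [ x     ]   [-c ]
  [ A    0  ] [ lambda ] = [ b ]

Solving the linear system:
  x*      = (-2.8365, 0.4904)
  lambda* = (3.3942)
  f(x*)   = 9.1106

x* = (-2.8365, 0.4904), lambda* = (3.3942)


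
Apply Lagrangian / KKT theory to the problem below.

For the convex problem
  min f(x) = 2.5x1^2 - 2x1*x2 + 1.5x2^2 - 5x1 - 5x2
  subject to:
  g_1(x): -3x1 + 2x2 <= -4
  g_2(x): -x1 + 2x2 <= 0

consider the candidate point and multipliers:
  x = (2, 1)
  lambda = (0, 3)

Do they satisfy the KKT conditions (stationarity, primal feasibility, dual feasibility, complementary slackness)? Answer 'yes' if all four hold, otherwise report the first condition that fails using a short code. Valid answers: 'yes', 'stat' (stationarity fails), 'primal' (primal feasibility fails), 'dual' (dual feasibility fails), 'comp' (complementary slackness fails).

Gradient of f: grad f(x) = Q x + c = (3, -6)
Constraint values g_i(x) = a_i^T x - b_i:
  g_1((2, 1)) = 0
  g_2((2, 1)) = 0
Stationarity residual: grad f(x) + sum_i lambda_i a_i = (0, 0)
  -> stationarity OK
Primal feasibility (all g_i <= 0): OK
Dual feasibility (all lambda_i >= 0): OK
Complementary slackness (lambda_i * g_i(x) = 0 for all i): OK

Verdict: yes, KKT holds.

yes


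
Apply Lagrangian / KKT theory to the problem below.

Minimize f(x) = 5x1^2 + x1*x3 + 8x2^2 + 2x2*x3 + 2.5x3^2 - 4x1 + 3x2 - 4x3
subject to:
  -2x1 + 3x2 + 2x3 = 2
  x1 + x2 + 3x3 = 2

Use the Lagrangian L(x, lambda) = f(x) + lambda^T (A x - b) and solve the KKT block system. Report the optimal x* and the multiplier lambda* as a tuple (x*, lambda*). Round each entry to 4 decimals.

Form the Lagrangian:
  L(x, lambda) = (1/2) x^T Q x + c^T x + lambda^T (A x - b)
Stationarity (grad_x L = 0): Q x + c + A^T lambda = 0.
Primal feasibility: A x = b.

This gives the KKT block system:
  [ Q   A^T ] [ x     ]   [-c ]
  [ A    0  ] [ lambda ] = [ b ]

Solving the linear system:
  x*      = (-0.2413, 0.0099, 0.7438)
  lambda* = (-2.0632, 1.5429)
  f(x*)   = -0.4698

x* = (-0.2413, 0.0099, 0.7438), lambda* = (-2.0632, 1.5429)


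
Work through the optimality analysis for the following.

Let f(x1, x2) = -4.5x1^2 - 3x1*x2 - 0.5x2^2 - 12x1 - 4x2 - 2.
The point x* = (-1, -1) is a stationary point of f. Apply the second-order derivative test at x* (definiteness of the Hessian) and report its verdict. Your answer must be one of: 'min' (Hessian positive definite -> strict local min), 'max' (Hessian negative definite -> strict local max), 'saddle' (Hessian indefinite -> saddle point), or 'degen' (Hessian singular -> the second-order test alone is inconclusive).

Compute the Hessian H = grad^2 f:
  H = [[-9, -3], [-3, -1]]
Verify stationarity: grad f(x*) = H x* + g = (0, 0).
Eigenvalues of H: -10, 0.
H has a zero eigenvalue (singular; negative semidefinite but not definite), so H is neither positive definite, negative definite, nor indefinite. The second-order test alone is inconclusive -> degen.
(Indeed, f is constant along the null direction of H through x*, so x* is not a strict local extremum.)

degen


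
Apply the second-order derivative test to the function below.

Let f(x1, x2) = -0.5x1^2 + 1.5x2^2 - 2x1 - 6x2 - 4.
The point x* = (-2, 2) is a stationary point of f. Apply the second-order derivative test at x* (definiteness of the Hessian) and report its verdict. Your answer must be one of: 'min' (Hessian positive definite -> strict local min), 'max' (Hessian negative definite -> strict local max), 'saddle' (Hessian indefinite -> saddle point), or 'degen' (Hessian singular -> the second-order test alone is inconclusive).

Compute the Hessian H = grad^2 f:
  H = [[-1, 0], [0, 3]]
Verify stationarity: grad f(x*) = H x* + g = (0, 0).
Eigenvalues of H: -1, 3.
Eigenvalues have mixed signs, so H is indefinite -> x* is a saddle point.

saddle


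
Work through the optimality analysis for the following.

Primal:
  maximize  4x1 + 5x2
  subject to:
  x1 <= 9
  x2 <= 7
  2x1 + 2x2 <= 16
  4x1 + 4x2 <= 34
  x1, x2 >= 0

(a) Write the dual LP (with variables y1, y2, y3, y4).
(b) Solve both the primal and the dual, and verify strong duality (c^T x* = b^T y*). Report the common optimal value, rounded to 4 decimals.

The standard primal-dual pair for 'max c^T x s.t. A x <= b, x >= 0' is:
  Dual:  min b^T y  s.t.  A^T y >= c,  y >= 0.

So the dual LP is:
  minimize  9y1 + 7y2 + 16y3 + 34y4
  subject to:
    y1 + 2y3 + 4y4 >= 4
    y2 + 2y3 + 4y4 >= 5
    y1, y2, y3, y4 >= 0

Solving the primal: x* = (1, 7).
  primal value c^T x* = 39.
Solving the dual: y* = (0, 1, 2, 0).
  dual value b^T y* = 39.
Strong duality: c^T x* = b^T y*. Confirmed.

39


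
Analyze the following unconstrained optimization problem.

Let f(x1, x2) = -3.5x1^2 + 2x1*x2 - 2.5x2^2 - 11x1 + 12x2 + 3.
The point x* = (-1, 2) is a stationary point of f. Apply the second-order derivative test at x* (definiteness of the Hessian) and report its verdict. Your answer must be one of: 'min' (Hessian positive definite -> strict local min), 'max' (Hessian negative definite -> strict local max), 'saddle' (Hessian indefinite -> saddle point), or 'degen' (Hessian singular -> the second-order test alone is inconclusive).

Compute the Hessian H = grad^2 f:
  H = [[-7, 2], [2, -5]]
Verify stationarity: grad f(x*) = H x* + g = (0, 0).
Eigenvalues of H: -8.2361, -3.7639.
Both eigenvalues < 0, so H is negative definite -> x* is a strict local max.

max


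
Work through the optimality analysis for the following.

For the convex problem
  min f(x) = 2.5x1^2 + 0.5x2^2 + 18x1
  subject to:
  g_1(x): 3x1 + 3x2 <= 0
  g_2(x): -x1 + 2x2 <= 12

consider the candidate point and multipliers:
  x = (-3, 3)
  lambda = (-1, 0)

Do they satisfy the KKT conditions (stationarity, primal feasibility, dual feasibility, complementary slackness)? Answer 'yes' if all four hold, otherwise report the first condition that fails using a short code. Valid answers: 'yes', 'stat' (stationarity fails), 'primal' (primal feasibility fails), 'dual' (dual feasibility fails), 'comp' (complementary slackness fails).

Gradient of f: grad f(x) = Q x + c = (3, 3)
Constraint values g_i(x) = a_i^T x - b_i:
  g_1((-3, 3)) = 0
  g_2((-3, 3)) = -3
Stationarity residual: grad f(x) + sum_i lambda_i a_i = (0, 0)
  -> stationarity OK
Primal feasibility (all g_i <= 0): OK
Dual feasibility (all lambda_i >= 0): FAILS
Complementary slackness (lambda_i * g_i(x) = 0 for all i): OK

Verdict: the first failing condition is dual_feasibility -> dual.

dual


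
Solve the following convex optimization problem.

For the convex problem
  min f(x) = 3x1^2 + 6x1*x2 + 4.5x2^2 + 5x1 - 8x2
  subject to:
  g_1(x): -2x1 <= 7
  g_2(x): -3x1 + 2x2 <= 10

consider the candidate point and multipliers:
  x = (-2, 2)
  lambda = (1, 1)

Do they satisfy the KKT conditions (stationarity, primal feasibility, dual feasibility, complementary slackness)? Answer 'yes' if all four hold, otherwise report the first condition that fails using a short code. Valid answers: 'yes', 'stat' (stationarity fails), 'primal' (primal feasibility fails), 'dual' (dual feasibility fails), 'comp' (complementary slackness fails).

Gradient of f: grad f(x) = Q x + c = (5, -2)
Constraint values g_i(x) = a_i^T x - b_i:
  g_1((-2, 2)) = -3
  g_2((-2, 2)) = 0
Stationarity residual: grad f(x) + sum_i lambda_i a_i = (0, 0)
  -> stationarity OK
Primal feasibility (all g_i <= 0): OK
Dual feasibility (all lambda_i >= 0): OK
Complementary slackness (lambda_i * g_i(x) = 0 for all i): FAILS

Verdict: the first failing condition is complementary_slackness -> comp.

comp


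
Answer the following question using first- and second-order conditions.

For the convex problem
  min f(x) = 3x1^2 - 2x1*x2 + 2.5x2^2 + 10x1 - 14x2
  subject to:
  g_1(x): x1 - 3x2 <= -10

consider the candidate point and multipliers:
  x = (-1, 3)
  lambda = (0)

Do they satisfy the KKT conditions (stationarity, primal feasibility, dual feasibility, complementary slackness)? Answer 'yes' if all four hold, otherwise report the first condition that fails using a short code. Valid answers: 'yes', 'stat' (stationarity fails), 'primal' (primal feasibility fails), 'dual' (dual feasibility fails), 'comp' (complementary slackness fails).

Gradient of f: grad f(x) = Q x + c = (-2, 3)
Constraint values g_i(x) = a_i^T x - b_i:
  g_1((-1, 3)) = 0
Stationarity residual: grad f(x) + sum_i lambda_i a_i = (-2, 3)
  -> stationarity FAILS
Primal feasibility (all g_i <= 0): OK
Dual feasibility (all lambda_i >= 0): OK
Complementary slackness (lambda_i * g_i(x) = 0 for all i): OK

Verdict: the first failing condition is stationarity -> stat.

stat


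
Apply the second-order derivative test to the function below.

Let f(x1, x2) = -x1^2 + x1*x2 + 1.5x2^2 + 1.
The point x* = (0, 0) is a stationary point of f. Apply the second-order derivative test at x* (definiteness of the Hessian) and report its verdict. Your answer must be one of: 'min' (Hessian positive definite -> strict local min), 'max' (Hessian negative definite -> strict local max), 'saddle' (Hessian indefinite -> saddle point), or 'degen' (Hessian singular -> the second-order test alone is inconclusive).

Compute the Hessian H = grad^2 f:
  H = [[-2, 1], [1, 3]]
Verify stationarity: grad f(x*) = H x* + g = (0, 0).
Eigenvalues of H: -2.1926, 3.1926.
Eigenvalues have mixed signs, so H is indefinite -> x* is a saddle point.

saddle


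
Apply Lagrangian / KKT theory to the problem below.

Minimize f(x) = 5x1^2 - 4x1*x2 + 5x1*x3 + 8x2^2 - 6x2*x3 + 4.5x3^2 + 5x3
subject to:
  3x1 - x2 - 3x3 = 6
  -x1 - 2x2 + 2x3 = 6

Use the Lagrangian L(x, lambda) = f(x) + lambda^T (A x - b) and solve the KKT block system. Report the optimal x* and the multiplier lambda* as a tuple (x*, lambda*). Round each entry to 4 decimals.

Form the Lagrangian:
  L(x, lambda) = (1/2) x^T Q x + c^T x + lambda^T (A x - b)
Stationarity (grad_x L = 0): Q x + c + A^T lambda = 0.
Primal feasibility: A x = b.

This gives the KKT block system:
  [ Q   A^T ] [ x     ]   [-c ]
  [ A    0  ] [ lambda ] = [ b ]

Solving the linear system:
  x*      = (-0.4101, -3.9038, -1.1089)
  lambda* = (-9.4437, -22.3617)
  f(x*)   = 92.6439

x* = (-0.4101, -3.9038, -1.1089), lambda* = (-9.4437, -22.3617)


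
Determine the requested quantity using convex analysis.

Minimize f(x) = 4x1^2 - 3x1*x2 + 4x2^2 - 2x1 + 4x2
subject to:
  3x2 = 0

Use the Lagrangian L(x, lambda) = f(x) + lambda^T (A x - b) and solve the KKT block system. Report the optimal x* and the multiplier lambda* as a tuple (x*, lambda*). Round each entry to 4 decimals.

Form the Lagrangian:
  L(x, lambda) = (1/2) x^T Q x + c^T x + lambda^T (A x - b)
Stationarity (grad_x L = 0): Q x + c + A^T lambda = 0.
Primal feasibility: A x = b.

This gives the KKT block system:
  [ Q   A^T ] [ x     ]   [-c ]
  [ A    0  ] [ lambda ] = [ b ]

Solving the linear system:
  x*      = (0.25, 0)
  lambda* = (-1.0833)
  f(x*)   = -0.25

x* = (0.25, 0), lambda* = (-1.0833)


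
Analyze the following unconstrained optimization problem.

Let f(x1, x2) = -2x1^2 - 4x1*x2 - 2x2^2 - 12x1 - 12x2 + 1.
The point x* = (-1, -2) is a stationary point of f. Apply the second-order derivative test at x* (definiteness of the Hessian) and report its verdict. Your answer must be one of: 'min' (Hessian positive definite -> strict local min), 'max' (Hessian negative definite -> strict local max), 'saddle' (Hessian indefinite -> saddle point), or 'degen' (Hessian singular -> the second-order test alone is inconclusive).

Compute the Hessian H = grad^2 f:
  H = [[-4, -4], [-4, -4]]
Verify stationarity: grad f(x*) = H x* + g = (0, 0).
Eigenvalues of H: -8, 0.
H has a zero eigenvalue (singular; negative semidefinite but not definite), so H is neither positive definite, negative definite, nor indefinite. The second-order test alone is inconclusive -> degen.
(Indeed, f is constant along the null direction of H through x*, so x* is not a strict local extremum.)

degen


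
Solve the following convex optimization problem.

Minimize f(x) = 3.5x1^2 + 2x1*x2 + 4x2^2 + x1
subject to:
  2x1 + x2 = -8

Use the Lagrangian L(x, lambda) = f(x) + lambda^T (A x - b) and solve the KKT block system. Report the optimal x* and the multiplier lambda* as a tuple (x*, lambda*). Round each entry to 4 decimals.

Form the Lagrangian:
  L(x, lambda) = (1/2) x^T Q x + c^T x + lambda^T (A x - b)
Stationarity (grad_x L = 0): Q x + c + A^T lambda = 0.
Primal feasibility: A x = b.

This gives the KKT block system:
  [ Q   A^T ] [ x     ]   [-c ]
  [ A    0  ] [ lambda ] = [ b ]

Solving the linear system:
  x*      = (-3.6452, -0.7097)
  lambda* = (12.9677)
  f(x*)   = 50.0484

x* = (-3.6452, -0.7097), lambda* = (12.9677)


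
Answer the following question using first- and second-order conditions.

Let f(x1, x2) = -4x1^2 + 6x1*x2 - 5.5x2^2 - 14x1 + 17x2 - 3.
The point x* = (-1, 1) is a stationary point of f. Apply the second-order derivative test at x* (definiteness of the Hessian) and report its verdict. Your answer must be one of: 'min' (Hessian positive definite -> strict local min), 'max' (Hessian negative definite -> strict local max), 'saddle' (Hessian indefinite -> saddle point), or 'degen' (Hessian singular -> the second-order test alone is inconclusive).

Compute the Hessian H = grad^2 f:
  H = [[-8, 6], [6, -11]]
Verify stationarity: grad f(x*) = H x* + g = (0, 0).
Eigenvalues of H: -15.6847, -3.3153.
Both eigenvalues < 0, so H is negative definite -> x* is a strict local max.

max


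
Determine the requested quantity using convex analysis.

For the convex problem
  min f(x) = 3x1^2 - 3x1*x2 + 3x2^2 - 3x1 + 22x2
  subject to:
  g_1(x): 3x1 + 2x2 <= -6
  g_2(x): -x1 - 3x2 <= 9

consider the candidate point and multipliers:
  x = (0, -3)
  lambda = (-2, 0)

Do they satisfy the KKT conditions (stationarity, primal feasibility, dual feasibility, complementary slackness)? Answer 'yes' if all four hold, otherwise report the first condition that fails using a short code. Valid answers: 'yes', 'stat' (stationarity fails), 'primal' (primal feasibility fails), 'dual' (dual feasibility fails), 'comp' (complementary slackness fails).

Gradient of f: grad f(x) = Q x + c = (6, 4)
Constraint values g_i(x) = a_i^T x - b_i:
  g_1((0, -3)) = 0
  g_2((0, -3)) = 0
Stationarity residual: grad f(x) + sum_i lambda_i a_i = (0, 0)
  -> stationarity OK
Primal feasibility (all g_i <= 0): OK
Dual feasibility (all lambda_i >= 0): FAILS
Complementary slackness (lambda_i * g_i(x) = 0 for all i): OK

Verdict: the first failing condition is dual_feasibility -> dual.

dual


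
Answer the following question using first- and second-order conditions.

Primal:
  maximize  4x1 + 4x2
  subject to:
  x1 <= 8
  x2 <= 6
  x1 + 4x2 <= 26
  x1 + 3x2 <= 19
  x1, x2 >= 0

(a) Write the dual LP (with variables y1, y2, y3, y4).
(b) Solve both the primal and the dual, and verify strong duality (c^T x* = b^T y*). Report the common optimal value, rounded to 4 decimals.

The standard primal-dual pair for 'max c^T x s.t. A x <= b, x >= 0' is:
  Dual:  min b^T y  s.t.  A^T y >= c,  y >= 0.

So the dual LP is:
  minimize  8y1 + 6y2 + 26y3 + 19y4
  subject to:
    y1 + y3 + y4 >= 4
    y2 + 4y3 + 3y4 >= 4
    y1, y2, y3, y4 >= 0

Solving the primal: x* = (8, 3.6667).
  primal value c^T x* = 46.6667.
Solving the dual: y* = (2.6667, 0, 0, 1.3333).
  dual value b^T y* = 46.6667.
Strong duality: c^T x* = b^T y*. Confirmed.

46.6667


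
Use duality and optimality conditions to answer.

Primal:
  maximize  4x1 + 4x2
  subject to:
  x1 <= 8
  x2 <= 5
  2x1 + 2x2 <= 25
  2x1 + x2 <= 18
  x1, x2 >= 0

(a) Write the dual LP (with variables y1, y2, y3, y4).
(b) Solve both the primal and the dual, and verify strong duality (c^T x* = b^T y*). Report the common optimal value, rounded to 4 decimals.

The standard primal-dual pair for 'max c^T x s.t. A x <= b, x >= 0' is:
  Dual:  min b^T y  s.t.  A^T y >= c,  y >= 0.

So the dual LP is:
  minimize  8y1 + 5y2 + 25y3 + 18y4
  subject to:
    y1 + 2y3 + 2y4 >= 4
    y2 + 2y3 + y4 >= 4
    y1, y2, y3, y4 >= 0

Solving the primal: x* = (6.5, 5).
  primal value c^T x* = 46.
Solving the dual: y* = (0, 2, 0, 2).
  dual value b^T y* = 46.
Strong duality: c^T x* = b^T y*. Confirmed.

46


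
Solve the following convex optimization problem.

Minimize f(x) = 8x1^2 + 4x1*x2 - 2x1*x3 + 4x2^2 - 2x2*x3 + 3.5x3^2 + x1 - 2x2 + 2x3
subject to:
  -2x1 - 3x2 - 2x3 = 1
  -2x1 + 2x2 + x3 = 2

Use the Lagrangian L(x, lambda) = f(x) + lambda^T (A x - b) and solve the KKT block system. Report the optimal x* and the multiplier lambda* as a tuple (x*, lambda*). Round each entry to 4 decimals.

Form the Lagrangian:
  L(x, lambda) = (1/2) x^T Q x + c^T x + lambda^T (A x - b)
Stationarity (grad_x L = 0): Q x + c + A^T lambda = 0.
Primal feasibility: A x = b.

This gives the KKT block system:
  [ Q   A^T ] [ x     ]   [-c ]
  [ A    0  ] [ lambda ] = [ b ]

Solving the linear system:
  x*      = (-0.7515, 0.491, -0.485)
  lambda* = (-1.6396, -2.4054)
  f(x*)   = 1.8735

x* = (-0.7515, 0.491, -0.485), lambda* = (-1.6396, -2.4054)


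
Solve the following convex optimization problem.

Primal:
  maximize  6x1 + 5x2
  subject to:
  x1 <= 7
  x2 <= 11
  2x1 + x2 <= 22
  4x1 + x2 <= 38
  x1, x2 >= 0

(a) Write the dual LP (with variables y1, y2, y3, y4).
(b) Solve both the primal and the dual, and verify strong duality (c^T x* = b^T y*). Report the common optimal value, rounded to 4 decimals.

The standard primal-dual pair for 'max c^T x s.t. A x <= b, x >= 0' is:
  Dual:  min b^T y  s.t.  A^T y >= c,  y >= 0.

So the dual LP is:
  minimize  7y1 + 11y2 + 22y3 + 38y4
  subject to:
    y1 + 2y3 + 4y4 >= 6
    y2 + y3 + y4 >= 5
    y1, y2, y3, y4 >= 0

Solving the primal: x* = (5.5, 11).
  primal value c^T x* = 88.
Solving the dual: y* = (0, 2, 3, 0).
  dual value b^T y* = 88.
Strong duality: c^T x* = b^T y*. Confirmed.

88


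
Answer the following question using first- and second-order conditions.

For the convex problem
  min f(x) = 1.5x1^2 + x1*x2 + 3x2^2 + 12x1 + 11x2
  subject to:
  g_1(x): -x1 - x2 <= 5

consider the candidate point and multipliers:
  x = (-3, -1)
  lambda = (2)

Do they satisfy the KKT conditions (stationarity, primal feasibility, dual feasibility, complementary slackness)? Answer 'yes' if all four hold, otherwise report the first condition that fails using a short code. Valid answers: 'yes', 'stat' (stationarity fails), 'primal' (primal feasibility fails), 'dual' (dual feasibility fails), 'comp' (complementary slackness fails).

Gradient of f: grad f(x) = Q x + c = (2, 2)
Constraint values g_i(x) = a_i^T x - b_i:
  g_1((-3, -1)) = -1
Stationarity residual: grad f(x) + sum_i lambda_i a_i = (0, 0)
  -> stationarity OK
Primal feasibility (all g_i <= 0): OK
Dual feasibility (all lambda_i >= 0): OK
Complementary slackness (lambda_i * g_i(x) = 0 for all i): FAILS

Verdict: the first failing condition is complementary_slackness -> comp.

comp


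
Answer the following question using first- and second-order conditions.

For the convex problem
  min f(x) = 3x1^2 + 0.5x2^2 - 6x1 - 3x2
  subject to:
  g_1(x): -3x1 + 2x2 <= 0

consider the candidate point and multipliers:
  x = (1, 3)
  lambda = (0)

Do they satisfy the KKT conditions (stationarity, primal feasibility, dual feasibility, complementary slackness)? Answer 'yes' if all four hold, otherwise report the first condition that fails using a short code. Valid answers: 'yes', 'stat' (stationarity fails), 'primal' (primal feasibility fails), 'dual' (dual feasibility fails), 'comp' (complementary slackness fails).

Gradient of f: grad f(x) = Q x + c = (0, 0)
Constraint values g_i(x) = a_i^T x - b_i:
  g_1((1, 3)) = 3
Stationarity residual: grad f(x) + sum_i lambda_i a_i = (0, 0)
  -> stationarity OK
Primal feasibility (all g_i <= 0): FAILS
Dual feasibility (all lambda_i >= 0): OK
Complementary slackness (lambda_i * g_i(x) = 0 for all i): OK

Verdict: the first failing condition is primal_feasibility -> primal.

primal


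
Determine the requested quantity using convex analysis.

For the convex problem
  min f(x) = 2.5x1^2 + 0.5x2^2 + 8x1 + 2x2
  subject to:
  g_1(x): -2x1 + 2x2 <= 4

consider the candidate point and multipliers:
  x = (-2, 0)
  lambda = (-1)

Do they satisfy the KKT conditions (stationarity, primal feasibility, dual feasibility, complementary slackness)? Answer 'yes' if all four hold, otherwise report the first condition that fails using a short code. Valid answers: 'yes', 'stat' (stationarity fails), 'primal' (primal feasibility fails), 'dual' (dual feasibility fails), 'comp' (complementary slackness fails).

Gradient of f: grad f(x) = Q x + c = (-2, 2)
Constraint values g_i(x) = a_i^T x - b_i:
  g_1((-2, 0)) = 0
Stationarity residual: grad f(x) + sum_i lambda_i a_i = (0, 0)
  -> stationarity OK
Primal feasibility (all g_i <= 0): OK
Dual feasibility (all lambda_i >= 0): FAILS
Complementary slackness (lambda_i * g_i(x) = 0 for all i): OK

Verdict: the first failing condition is dual_feasibility -> dual.

dual


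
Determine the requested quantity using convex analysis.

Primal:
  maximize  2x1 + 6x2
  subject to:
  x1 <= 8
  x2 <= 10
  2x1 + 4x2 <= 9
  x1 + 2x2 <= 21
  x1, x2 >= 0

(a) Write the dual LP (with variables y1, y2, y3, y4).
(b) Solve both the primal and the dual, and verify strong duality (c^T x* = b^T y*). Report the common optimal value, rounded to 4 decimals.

The standard primal-dual pair for 'max c^T x s.t. A x <= b, x >= 0' is:
  Dual:  min b^T y  s.t.  A^T y >= c,  y >= 0.

So the dual LP is:
  minimize  8y1 + 10y2 + 9y3 + 21y4
  subject to:
    y1 + 2y3 + y4 >= 2
    y2 + 4y3 + 2y4 >= 6
    y1, y2, y3, y4 >= 0

Solving the primal: x* = (0, 2.25).
  primal value c^T x* = 13.5.
Solving the dual: y* = (0, 0, 1.5, 0).
  dual value b^T y* = 13.5.
Strong duality: c^T x* = b^T y*. Confirmed.

13.5


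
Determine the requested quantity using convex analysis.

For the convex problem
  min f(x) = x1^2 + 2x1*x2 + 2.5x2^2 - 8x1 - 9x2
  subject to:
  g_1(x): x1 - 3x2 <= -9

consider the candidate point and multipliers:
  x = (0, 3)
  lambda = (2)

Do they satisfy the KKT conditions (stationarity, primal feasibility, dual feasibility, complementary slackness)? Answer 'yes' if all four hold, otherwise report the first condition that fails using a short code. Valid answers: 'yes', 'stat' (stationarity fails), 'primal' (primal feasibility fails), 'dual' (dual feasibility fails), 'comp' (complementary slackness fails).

Gradient of f: grad f(x) = Q x + c = (-2, 6)
Constraint values g_i(x) = a_i^T x - b_i:
  g_1((0, 3)) = 0
Stationarity residual: grad f(x) + sum_i lambda_i a_i = (0, 0)
  -> stationarity OK
Primal feasibility (all g_i <= 0): OK
Dual feasibility (all lambda_i >= 0): OK
Complementary slackness (lambda_i * g_i(x) = 0 for all i): OK

Verdict: yes, KKT holds.

yes


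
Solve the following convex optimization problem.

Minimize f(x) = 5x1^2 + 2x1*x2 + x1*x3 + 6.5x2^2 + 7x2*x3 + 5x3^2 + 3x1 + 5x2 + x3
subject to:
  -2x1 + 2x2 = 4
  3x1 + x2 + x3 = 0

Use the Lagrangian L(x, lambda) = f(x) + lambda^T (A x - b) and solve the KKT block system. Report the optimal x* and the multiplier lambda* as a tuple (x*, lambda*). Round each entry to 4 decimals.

Form the Lagrangian:
  L(x, lambda) = (1/2) x^T Q x + c^T x + lambda^T (A x - b)
Stationarity (grad_x L = 0): Q x + c + A^T lambda = 0.
Primal feasibility: A x = b.

This gives the KKT block system:
  [ Q   A^T ] [ x     ]   [-c ]
  [ A    0  ] [ lambda ] = [ b ]

Solving the linear system:
  x*      = (-0.3415, 1.6585, -0.6341)
  lambda* = (-7.7561, -5.9268)
  f(x*)   = 18.8293

x* = (-0.3415, 1.6585, -0.6341), lambda* = (-7.7561, -5.9268)


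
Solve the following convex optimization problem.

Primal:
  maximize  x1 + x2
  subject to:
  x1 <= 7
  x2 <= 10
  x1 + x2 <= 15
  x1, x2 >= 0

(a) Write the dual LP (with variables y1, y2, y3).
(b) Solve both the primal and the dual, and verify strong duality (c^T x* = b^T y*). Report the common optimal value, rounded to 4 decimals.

The standard primal-dual pair for 'max c^T x s.t. A x <= b, x >= 0' is:
  Dual:  min b^T y  s.t.  A^T y >= c,  y >= 0.

So the dual LP is:
  minimize  7y1 + 10y2 + 15y3
  subject to:
    y1 + y3 >= 1
    y2 + y3 >= 1
    y1, y2, y3 >= 0

Solving the primal: x* = (5, 10).
  primal value c^T x* = 15.
Solving the dual: y* = (0, 0, 1).
  dual value b^T y* = 15.
Strong duality: c^T x* = b^T y*. Confirmed.

15


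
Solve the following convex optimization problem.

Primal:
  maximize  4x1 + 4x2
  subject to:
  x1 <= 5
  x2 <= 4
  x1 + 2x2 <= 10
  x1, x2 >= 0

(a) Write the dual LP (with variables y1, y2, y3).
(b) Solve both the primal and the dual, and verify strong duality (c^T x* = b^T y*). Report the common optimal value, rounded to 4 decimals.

The standard primal-dual pair for 'max c^T x s.t. A x <= b, x >= 0' is:
  Dual:  min b^T y  s.t.  A^T y >= c,  y >= 0.

So the dual LP is:
  minimize  5y1 + 4y2 + 10y3
  subject to:
    y1 + y3 >= 4
    y2 + 2y3 >= 4
    y1, y2, y3 >= 0

Solving the primal: x* = (5, 2.5).
  primal value c^T x* = 30.
Solving the dual: y* = (2, 0, 2).
  dual value b^T y* = 30.
Strong duality: c^T x* = b^T y*. Confirmed.

30


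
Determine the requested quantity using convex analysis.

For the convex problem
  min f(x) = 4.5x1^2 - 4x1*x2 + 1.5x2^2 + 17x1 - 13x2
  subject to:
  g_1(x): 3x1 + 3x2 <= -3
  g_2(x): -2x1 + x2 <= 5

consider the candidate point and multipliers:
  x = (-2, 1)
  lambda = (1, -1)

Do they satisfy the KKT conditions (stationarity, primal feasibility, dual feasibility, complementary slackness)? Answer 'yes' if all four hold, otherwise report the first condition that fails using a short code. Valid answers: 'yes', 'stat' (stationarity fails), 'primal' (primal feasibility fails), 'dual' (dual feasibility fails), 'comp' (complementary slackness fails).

Gradient of f: grad f(x) = Q x + c = (-5, -2)
Constraint values g_i(x) = a_i^T x - b_i:
  g_1((-2, 1)) = 0
  g_2((-2, 1)) = 0
Stationarity residual: grad f(x) + sum_i lambda_i a_i = (0, 0)
  -> stationarity OK
Primal feasibility (all g_i <= 0): OK
Dual feasibility (all lambda_i >= 0): FAILS
Complementary slackness (lambda_i * g_i(x) = 0 for all i): OK

Verdict: the first failing condition is dual_feasibility -> dual.

dual


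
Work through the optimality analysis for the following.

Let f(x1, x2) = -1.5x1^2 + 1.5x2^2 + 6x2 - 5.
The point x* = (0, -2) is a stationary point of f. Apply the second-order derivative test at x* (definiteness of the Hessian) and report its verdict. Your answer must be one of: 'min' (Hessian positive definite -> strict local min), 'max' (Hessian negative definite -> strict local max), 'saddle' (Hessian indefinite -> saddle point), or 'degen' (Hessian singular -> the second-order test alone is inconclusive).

Compute the Hessian H = grad^2 f:
  H = [[-3, 0], [0, 3]]
Verify stationarity: grad f(x*) = H x* + g = (0, 0).
Eigenvalues of H: -3, 3.
Eigenvalues have mixed signs, so H is indefinite -> x* is a saddle point.

saddle


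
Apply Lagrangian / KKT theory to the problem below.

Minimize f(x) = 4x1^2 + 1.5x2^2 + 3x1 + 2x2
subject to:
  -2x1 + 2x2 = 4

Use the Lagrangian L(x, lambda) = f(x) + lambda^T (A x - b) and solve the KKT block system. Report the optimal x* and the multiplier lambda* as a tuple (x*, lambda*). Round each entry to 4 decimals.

Form the Lagrangian:
  L(x, lambda) = (1/2) x^T Q x + c^T x + lambda^T (A x - b)
Stationarity (grad_x L = 0): Q x + c + A^T lambda = 0.
Primal feasibility: A x = b.

This gives the KKT block system:
  [ Q   A^T ] [ x     ]   [-c ]
  [ A    0  ] [ lambda ] = [ b ]

Solving the linear system:
  x*      = (-1, 1)
  lambda* = (-2.5)
  f(x*)   = 4.5

x* = (-1, 1), lambda* = (-2.5)


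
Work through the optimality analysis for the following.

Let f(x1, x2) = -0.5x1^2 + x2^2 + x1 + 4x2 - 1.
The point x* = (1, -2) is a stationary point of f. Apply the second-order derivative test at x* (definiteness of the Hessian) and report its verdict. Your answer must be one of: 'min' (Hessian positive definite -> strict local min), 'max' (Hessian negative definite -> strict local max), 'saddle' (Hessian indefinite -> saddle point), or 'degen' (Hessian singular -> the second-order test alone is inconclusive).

Compute the Hessian H = grad^2 f:
  H = [[-1, 0], [0, 2]]
Verify stationarity: grad f(x*) = H x* + g = (0, 0).
Eigenvalues of H: -1, 2.
Eigenvalues have mixed signs, so H is indefinite -> x* is a saddle point.

saddle


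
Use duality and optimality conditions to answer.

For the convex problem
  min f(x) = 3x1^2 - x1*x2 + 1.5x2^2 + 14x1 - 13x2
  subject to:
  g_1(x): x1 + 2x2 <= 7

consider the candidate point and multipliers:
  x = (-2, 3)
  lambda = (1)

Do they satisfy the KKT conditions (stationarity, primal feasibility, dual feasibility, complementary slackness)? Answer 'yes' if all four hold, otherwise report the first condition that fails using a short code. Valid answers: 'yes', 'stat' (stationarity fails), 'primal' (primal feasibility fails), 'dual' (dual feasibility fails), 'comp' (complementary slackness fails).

Gradient of f: grad f(x) = Q x + c = (-1, -2)
Constraint values g_i(x) = a_i^T x - b_i:
  g_1((-2, 3)) = -3
Stationarity residual: grad f(x) + sum_i lambda_i a_i = (0, 0)
  -> stationarity OK
Primal feasibility (all g_i <= 0): OK
Dual feasibility (all lambda_i >= 0): OK
Complementary slackness (lambda_i * g_i(x) = 0 for all i): FAILS

Verdict: the first failing condition is complementary_slackness -> comp.

comp


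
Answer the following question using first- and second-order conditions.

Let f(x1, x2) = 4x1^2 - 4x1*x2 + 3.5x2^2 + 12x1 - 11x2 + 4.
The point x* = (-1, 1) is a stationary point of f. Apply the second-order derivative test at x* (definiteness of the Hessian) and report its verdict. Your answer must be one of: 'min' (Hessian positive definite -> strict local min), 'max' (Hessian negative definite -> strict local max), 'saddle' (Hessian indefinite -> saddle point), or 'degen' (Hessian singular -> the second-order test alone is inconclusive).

Compute the Hessian H = grad^2 f:
  H = [[8, -4], [-4, 7]]
Verify stationarity: grad f(x*) = H x* + g = (0, 0).
Eigenvalues of H: 3.4689, 11.5311.
Both eigenvalues > 0, so H is positive definite -> x* is a strict local min.

min
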